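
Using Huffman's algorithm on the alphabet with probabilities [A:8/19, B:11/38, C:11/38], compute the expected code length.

Huffman tree construction:
Combine smallest probabilities repeatedly
Resulting codes:
  A: 0 (length 1)
  B: 10 (length 2)
  C: 11 (length 2)
Average length = Σ p(s) × length(s) = 1.5789 bits


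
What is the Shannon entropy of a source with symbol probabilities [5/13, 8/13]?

H(X) = -Σ p(x) log₂ p(x)
  -5/13 × log₂(5/13) = 0.5302
  -8/13 × log₂(8/13) = 0.4310
H(X) = 0.9612 bits


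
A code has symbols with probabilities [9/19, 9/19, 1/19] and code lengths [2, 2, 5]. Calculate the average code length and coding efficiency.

Average length L = Σ p_i × l_i = 2.1579 bits
Entropy H = 1.2448 bits
Efficiency η = H/L × 100% = 57.69%


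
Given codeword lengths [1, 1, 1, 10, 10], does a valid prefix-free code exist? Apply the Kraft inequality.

Kraft inequality: Σ 2^(-l_i) ≤ 1 for prefix-free code
Calculating: 2^(-1) + 2^(-1) + 2^(-1) + 2^(-10) + 2^(-10)
= 0.5 + 0.5 + 0.5 + 0.0009765625 + 0.0009765625
= 1.5020
Since 1.5020 > 1, prefix-free code does not exist


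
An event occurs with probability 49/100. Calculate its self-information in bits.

Information content I(x) = -log₂(p(x))
I = -log₂(49/100) = -log₂(0.4900)
I = 1.0291 bits


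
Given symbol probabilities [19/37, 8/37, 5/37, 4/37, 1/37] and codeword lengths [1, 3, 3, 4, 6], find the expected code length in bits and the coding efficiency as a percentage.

Average length L = Σ p_i × l_i = 2.1622 bits
Entropy H = 1.8494 bits
Efficiency η = H/L × 100% = 85.54%


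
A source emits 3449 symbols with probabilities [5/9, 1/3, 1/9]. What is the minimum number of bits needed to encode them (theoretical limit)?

Entropy H = 1.3516 bits/symbol
Minimum bits = H × n = 1.3516 × 3449
= 4661.82 bits


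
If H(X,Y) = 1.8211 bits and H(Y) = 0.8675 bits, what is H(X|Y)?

Chain rule: H(X,Y) = H(X|Y) + H(Y)
H(X|Y) = H(X,Y) - H(Y) = 1.8211 - 0.8675 = 0.9536 bits


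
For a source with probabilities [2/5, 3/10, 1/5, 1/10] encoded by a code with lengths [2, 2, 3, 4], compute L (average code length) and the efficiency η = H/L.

Average length L = Σ p_i × l_i = 2.4000 bits
Entropy H = 1.8464 bits
Efficiency η = H/L × 100% = 76.93%


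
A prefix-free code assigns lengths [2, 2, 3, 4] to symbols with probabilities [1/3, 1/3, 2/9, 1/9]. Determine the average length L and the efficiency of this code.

Average length L = Σ p_i × l_i = 2.4444 bits
Entropy H = 1.8911 bits
Efficiency η = H/L × 100% = 77.36%


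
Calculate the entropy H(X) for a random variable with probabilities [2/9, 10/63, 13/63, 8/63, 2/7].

H(X) = -Σ p(x) log₂ p(x)
  -2/9 × log₂(2/9) = 0.4822
  -10/63 × log₂(10/63) = 0.4215
  -13/63 × log₂(13/63) = 0.4698
  -8/63 × log₂(8/63) = 0.3781
  -2/7 × log₂(2/7) = 0.5164
H(X) = 2.2680 bits


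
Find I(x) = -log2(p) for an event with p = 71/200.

Information content I(x) = -log₂(p(x))
I = -log₂(71/200) = -log₂(0.3550)
I = 1.4941 bits


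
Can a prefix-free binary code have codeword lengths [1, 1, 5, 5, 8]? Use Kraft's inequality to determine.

Kraft inequality: Σ 2^(-l_i) ≤ 1 for prefix-free code
Calculating: 2^(-1) + 2^(-1) + 2^(-5) + 2^(-5) + 2^(-8)
= 0.5 + 0.5 + 0.03125 + 0.03125 + 0.00390625
= 1.0664
Since 1.0664 > 1, prefix-free code does not exist


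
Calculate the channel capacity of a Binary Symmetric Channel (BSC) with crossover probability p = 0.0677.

For BSC with error probability p:
C = 1 - H(p) where H(p) is binary entropy
H(0.0677) = -0.0677 × log₂(0.0677) - 0.9323 × log₂(0.9323)
H(p) = 0.3573
C = 1 - 0.3573 = 0.6427 bits/use


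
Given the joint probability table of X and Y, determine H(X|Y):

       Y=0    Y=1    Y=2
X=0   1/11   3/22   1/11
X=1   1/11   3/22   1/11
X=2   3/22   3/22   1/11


H(X|Y) = Σ_y p(y) H(X|Y=y)
  p(Y=0) = 7/22, H(X|Y=0) = 1.5567
  p(Y=1) = 9/22, H(X|Y=1) = 1.5850
  p(Y=2) = 3/11, H(X|Y=2) = 1.5850
H(X|Y) = 0.3182×1.5567 + 0.4091×1.5850 + 0.2727×1.5850 = 1.5760 bits


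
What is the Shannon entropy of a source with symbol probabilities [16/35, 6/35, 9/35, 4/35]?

H(X) = -Σ p(x) log₂ p(x)
  -16/35 × log₂(16/35) = 0.5162
  -6/35 × log₂(6/35) = 0.4362
  -9/35 × log₂(9/35) = 0.5038
  -4/35 × log₂(4/35) = 0.3576
H(X) = 1.8139 bits


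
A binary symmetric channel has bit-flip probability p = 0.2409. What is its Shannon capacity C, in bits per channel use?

For BSC with error probability p:
C = 1 - H(p) where H(p) is binary entropy
H(0.2409) = -0.2409 × log₂(0.2409) - 0.7591 × log₂(0.7591)
H(p) = 0.7965
C = 1 - 0.7965 = 0.2035 bits/use


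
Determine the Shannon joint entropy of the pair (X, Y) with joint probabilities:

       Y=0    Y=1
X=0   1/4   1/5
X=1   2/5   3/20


H(X,Y) = -Σ p(x,y) log₂ p(x,y)
  p(0,0)=1/4: -0.2500 × log₂(0.2500) = 0.5000
  p(0,1)=1/5: -0.2000 × log₂(0.2000) = 0.4644
  p(1,0)=2/5: -0.4000 × log₂(0.4000) = 0.5288
  p(1,1)=3/20: -0.1500 × log₂(0.1500) = 0.4105
H(X,Y) = 1.9037 bits


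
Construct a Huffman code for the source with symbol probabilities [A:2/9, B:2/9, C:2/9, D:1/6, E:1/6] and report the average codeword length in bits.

Huffman tree construction:
Combine smallest probabilities repeatedly
Resulting codes:
  A: 00 (length 2)
  B: 01 (length 2)
  C: 10 (length 2)
  D: 110 (length 3)
  E: 111 (length 3)
Average length = Σ p(s) × length(s) = 2.3333 bits


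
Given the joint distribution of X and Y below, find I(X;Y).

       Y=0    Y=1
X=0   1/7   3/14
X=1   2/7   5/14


H(X) = 0.9403, H(Y) = 0.9852, H(X,Y) = 1.9242
I(X;Y) = H(X) + H(Y) - H(X,Y) = 0.0013 bits


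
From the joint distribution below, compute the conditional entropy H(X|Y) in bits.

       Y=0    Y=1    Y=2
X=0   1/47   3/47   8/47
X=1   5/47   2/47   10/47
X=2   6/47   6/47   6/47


H(X|Y) = Σ_y p(y) H(X|Y=y)
  p(Y=0) = 12/47, H(X|Y=0) = 1.3250
  p(Y=1) = 11/47, H(X|Y=1) = 1.4354
  p(Y=2) = 24/47, H(X|Y=2) = 1.5546
H(X|Y) = 0.2553×1.3250 + 0.2340×1.4354 + 0.5106×1.5546 = 1.4681 bits


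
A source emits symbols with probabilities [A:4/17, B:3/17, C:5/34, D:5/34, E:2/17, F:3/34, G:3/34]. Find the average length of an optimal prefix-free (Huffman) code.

Huffman tree construction:
Combine smallest probabilities repeatedly
Resulting codes:
  A: 01 (length 2)
  B: 111 (length 3)
  C: 101 (length 3)
  D: 110 (length 3)
  E: 100 (length 3)
  F: 000 (length 3)
  G: 001 (length 3)
Average length = Σ p(s) × length(s) = 2.7647 bits


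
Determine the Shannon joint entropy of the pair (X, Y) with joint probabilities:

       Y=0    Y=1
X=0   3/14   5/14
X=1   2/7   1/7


H(X,Y) = -Σ p(x,y) log₂ p(x,y)
  p(0,0)=3/14: -0.2143 × log₂(0.2143) = 0.4762
  p(0,1)=5/14: -0.3571 × log₂(0.3571) = 0.5305
  p(1,0)=2/7: -0.2857 × log₂(0.2857) = 0.5164
  p(1,1)=1/7: -0.1429 × log₂(0.1429) = 0.4011
H(X,Y) = 1.9242 bits


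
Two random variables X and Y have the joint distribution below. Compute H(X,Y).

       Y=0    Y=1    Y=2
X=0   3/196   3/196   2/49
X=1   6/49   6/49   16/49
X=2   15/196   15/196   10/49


H(X,Y) = -Σ p(x,y) log₂ p(x,y)
  p(0,0)=3/196: -0.0153 × log₂(0.0153) = 0.0923
  p(0,1)=3/196: -0.0153 × log₂(0.0153) = 0.0923
  p(0,2)=2/49: -0.0408 × log₂(0.0408) = 0.1884
  p(1,0)=6/49: -0.1224 × log₂(0.1224) = 0.3710
  p(1,1)=6/49: -0.1224 × log₂(0.1224) = 0.3710
  p(1,2)=16/49: -0.3265 × log₂(0.3265) = 0.5273
  p(2,0)=15/196: -0.0765 × log₂(0.0765) = 0.2838
  p(2,1)=15/196: -0.0765 × log₂(0.0765) = 0.2838
  p(2,2)=10/49: -0.2041 × log₂(0.2041) = 0.4679
H(X,Y) = 2.6776 bits


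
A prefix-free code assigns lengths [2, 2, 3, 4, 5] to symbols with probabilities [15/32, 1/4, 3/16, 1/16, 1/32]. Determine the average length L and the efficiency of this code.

Average length L = Σ p_i × l_i = 2.4062 bits
Entropy H = 1.8715 bits
Efficiency η = H/L × 100% = 77.78%


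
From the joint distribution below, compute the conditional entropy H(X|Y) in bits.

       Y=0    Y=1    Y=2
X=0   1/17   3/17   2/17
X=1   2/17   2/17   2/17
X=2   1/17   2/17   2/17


H(X|Y) = Σ_y p(y) H(X|Y=y)
  p(Y=0) = 4/17, H(X|Y=0) = 1.5000
  p(Y=1) = 7/17, H(X|Y=1) = 1.5567
  p(Y=2) = 6/17, H(X|Y=2) = 1.5850
H(X|Y) = 0.2353×1.5000 + 0.4118×1.5567 + 0.3529×1.5850 = 1.5533 bits


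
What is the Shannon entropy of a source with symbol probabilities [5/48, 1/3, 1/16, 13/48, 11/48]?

H(X) = -Σ p(x) log₂ p(x)
  -5/48 × log₂(5/48) = 0.3399
  -1/3 × log₂(1/3) = 0.5283
  -1/16 × log₂(1/16) = 0.2500
  -13/48 × log₂(13/48) = 0.5104
  -11/48 × log₂(11/48) = 0.4871
H(X) = 2.1157 bits


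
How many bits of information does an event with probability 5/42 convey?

Information content I(x) = -log₂(p(x))
I = -log₂(5/42) = -log₂(0.1190)
I = 3.0704 bits


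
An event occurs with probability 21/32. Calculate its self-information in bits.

Information content I(x) = -log₂(p(x))
I = -log₂(21/32) = -log₂(0.6562)
I = 0.6077 bits


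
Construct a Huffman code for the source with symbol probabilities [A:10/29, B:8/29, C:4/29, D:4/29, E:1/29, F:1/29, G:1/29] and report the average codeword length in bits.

Huffman tree construction:
Combine smallest probabilities repeatedly
Resulting codes:
  A: 11 (length 2)
  B: 10 (length 2)
  C: 011 (length 3)
  D: 00 (length 2)
  E: 01010 (length 5)
  F: 01011 (length 5)
  G: 0100 (length 4)
Average length = Σ p(s) × length(s) = 2.4138 bits


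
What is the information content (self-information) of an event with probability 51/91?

Information content I(x) = -log₂(p(x))
I = -log₂(51/91) = -log₂(0.5604)
I = 0.8354 bits


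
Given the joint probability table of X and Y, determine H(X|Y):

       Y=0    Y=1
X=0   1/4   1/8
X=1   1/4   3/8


H(X|Y) = Σ_y p(y) H(X|Y=y)
  p(Y=0) = 1/2, H(X|Y=0) = 1.0000
  p(Y=1) = 1/2, H(X|Y=1) = 0.8113
H(X|Y) = 0.5000×1.0000 + 0.5000×0.8113 = 0.9056 bits


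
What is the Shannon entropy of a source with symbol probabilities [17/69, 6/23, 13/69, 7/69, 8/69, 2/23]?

H(X) = -Σ p(x) log₂ p(x)
  -17/69 × log₂(17/69) = 0.4979
  -6/23 × log₂(6/23) = 0.5057
  -13/69 × log₂(13/69) = 0.4537
  -7/69 × log₂(7/69) = 0.3349
  -8/69 × log₂(8/69) = 0.3604
  -2/23 × log₂(2/23) = 0.3064
H(X) = 2.4591 bits


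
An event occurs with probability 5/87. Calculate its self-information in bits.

Information content I(x) = -log₂(p(x))
I = -log₂(5/87) = -log₂(0.0575)
I = 4.1210 bits


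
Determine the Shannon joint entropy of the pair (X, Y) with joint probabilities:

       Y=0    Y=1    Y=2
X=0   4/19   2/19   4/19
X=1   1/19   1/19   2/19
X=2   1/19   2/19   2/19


H(X,Y) = -Σ p(x,y) log₂ p(x,y)
  p(0,0)=4/19: -0.2105 × log₂(0.2105) = 0.4732
  p(0,1)=2/19: -0.1053 × log₂(0.1053) = 0.3419
  p(0,2)=4/19: -0.2105 × log₂(0.2105) = 0.4732
  p(1,0)=1/19: -0.0526 × log₂(0.0526) = 0.2236
  p(1,1)=1/19: -0.0526 × log₂(0.0526) = 0.2236
  p(1,2)=2/19: -0.1053 × log₂(0.1053) = 0.3419
  p(2,0)=1/19: -0.0526 × log₂(0.0526) = 0.2236
  p(2,1)=2/19: -0.1053 × log₂(0.1053) = 0.3419
  p(2,2)=2/19: -0.1053 × log₂(0.1053) = 0.3419
H(X,Y) = 2.9848 bits


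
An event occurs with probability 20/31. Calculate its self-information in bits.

Information content I(x) = -log₂(p(x))
I = -log₂(20/31) = -log₂(0.6452)
I = 0.6323 bits


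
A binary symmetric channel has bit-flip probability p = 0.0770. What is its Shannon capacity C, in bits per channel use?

For BSC with error probability p:
C = 1 - H(p) where H(p) is binary entropy
H(0.0770) = -0.0770 × log₂(0.0770) - 0.9230 × log₂(0.9230)
H(p) = 0.3915
C = 1 - 0.3915 = 0.6085 bits/use


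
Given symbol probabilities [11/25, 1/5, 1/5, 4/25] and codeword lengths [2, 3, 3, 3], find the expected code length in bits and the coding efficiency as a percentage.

Average length L = Σ p_i × l_i = 2.5600 bits
Entropy H = 1.8729 bits
Efficiency η = H/L × 100% = 73.16%


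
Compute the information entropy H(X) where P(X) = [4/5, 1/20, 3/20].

H(X) = -Σ p(x) log₂ p(x)
  -4/5 × log₂(4/5) = 0.2575
  -1/20 × log₂(1/20) = 0.2161
  -3/20 × log₂(3/20) = 0.4105
H(X) = 0.8842 bits


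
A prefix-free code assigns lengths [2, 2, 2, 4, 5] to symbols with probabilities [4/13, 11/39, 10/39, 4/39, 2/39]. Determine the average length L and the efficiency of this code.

Average length L = Σ p_i × l_i = 2.3590 bits
Entropy H = 2.0984 bits
Efficiency η = H/L × 100% = 88.95%


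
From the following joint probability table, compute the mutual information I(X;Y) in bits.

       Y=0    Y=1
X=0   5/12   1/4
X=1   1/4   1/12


H(X) = 0.9183, H(Y) = 0.9183, H(X,Y) = 1.8250
I(X;Y) = H(X) + H(Y) - H(X,Y) = 0.0116 bits


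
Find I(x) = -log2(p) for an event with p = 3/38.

Information content I(x) = -log₂(p(x))
I = -log₂(3/38) = -log₂(0.0789)
I = 3.6630 bits


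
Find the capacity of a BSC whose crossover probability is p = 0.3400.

For BSC with error probability p:
C = 1 - H(p) where H(p) is binary entropy
H(0.3400) = -0.3400 × log₂(0.3400) - 0.6600 × log₂(0.6600)
H(p) = 0.9248
C = 1 - 0.9248 = 0.0752 bits/use


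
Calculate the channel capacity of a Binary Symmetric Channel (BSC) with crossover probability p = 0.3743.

For BSC with error probability p:
C = 1 - H(p) where H(p) is binary entropy
H(0.3743) = -0.3743 × log₂(0.3743) - 0.6257 × log₂(0.6257)
H(p) = 0.9539
C = 1 - 0.9539 = 0.0461 bits/use


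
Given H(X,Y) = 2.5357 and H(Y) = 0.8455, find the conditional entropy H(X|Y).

Chain rule: H(X,Y) = H(X|Y) + H(Y)
H(X|Y) = H(X,Y) - H(Y) = 2.5357 - 0.8455 = 1.6902 bits


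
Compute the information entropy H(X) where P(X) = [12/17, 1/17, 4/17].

H(X) = -Σ p(x) log₂ p(x)
  -12/17 × log₂(12/17) = 0.3547
  -1/17 × log₂(1/17) = 0.2404
  -4/17 × log₂(4/17) = 0.4912
H(X) = 1.0863 bits


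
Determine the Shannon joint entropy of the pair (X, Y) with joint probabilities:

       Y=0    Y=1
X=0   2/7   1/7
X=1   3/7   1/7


H(X,Y) = -Σ p(x,y) log₂ p(x,y)
  p(0,0)=2/7: -0.2857 × log₂(0.2857) = 0.5164
  p(0,1)=1/7: -0.1429 × log₂(0.1429) = 0.4011
  p(1,0)=3/7: -0.4286 × log₂(0.4286) = 0.5239
  p(1,1)=1/7: -0.1429 × log₂(0.1429) = 0.4011
H(X,Y) = 1.8424 bits


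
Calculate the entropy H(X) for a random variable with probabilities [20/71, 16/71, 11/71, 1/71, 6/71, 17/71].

H(X) = -Σ p(x) log₂ p(x)
  -20/71 × log₂(20/71) = 0.5149
  -16/71 × log₂(16/71) = 0.4845
  -11/71 × log₂(11/71) = 0.4168
  -1/71 × log₂(1/71) = 0.0866
  -6/71 × log₂(6/71) = 0.3012
  -17/71 × log₂(17/71) = 0.4938
H(X) = 2.2978 bits


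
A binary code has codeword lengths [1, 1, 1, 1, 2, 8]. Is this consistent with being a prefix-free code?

Kraft inequality: Σ 2^(-l_i) ≤ 1 for prefix-free code
Calculating: 2^(-1) + 2^(-1) + 2^(-1) + 2^(-1) + 2^(-2) + 2^(-8)
= 0.5 + 0.5 + 0.5 + 0.5 + 0.25 + 0.00390625
= 2.2539
Since 2.2539 > 1, prefix-free code does not exist


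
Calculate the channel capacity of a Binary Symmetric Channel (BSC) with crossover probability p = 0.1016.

For BSC with error probability p:
C = 1 - H(p) where H(p) is binary entropy
H(0.1016) = -0.1016 × log₂(0.1016) - 0.8984 × log₂(0.8984)
H(p) = 0.4740
C = 1 - 0.4740 = 0.5260 bits/use


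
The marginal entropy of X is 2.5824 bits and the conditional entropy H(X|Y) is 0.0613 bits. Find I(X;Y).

I(X;Y) = H(X) - H(X|Y)
I(X;Y) = 2.5824 - 0.0613 = 2.5211 bits


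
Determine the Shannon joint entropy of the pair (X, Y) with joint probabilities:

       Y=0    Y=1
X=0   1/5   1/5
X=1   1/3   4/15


H(X,Y) = -Σ p(x,y) log₂ p(x,y)
  p(0,0)=1/5: -0.2000 × log₂(0.2000) = 0.4644
  p(0,1)=1/5: -0.2000 × log₂(0.2000) = 0.4644
  p(1,0)=1/3: -0.3333 × log₂(0.3333) = 0.5283
  p(1,1)=4/15: -0.2667 × log₂(0.2667) = 0.5085
H(X,Y) = 1.9656 bits


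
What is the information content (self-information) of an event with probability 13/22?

Information content I(x) = -log₂(p(x))
I = -log₂(13/22) = -log₂(0.5909)
I = 0.7590 bits


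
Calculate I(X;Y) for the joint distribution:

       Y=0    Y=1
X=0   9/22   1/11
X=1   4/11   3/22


H(X) = 1.0000, H(Y) = 0.7732, H(X,Y) = 1.7647
I(X;Y) = H(X) + H(Y) - H(X,Y) = 0.0085 bits


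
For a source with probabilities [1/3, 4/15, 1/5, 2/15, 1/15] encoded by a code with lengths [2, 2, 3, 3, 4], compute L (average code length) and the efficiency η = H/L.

Average length L = Σ p_i × l_i = 2.4667 bits
Entropy H = 2.1493 bits
Efficiency η = H/L × 100% = 87.13%


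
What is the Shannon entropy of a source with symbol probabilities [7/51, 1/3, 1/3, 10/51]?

H(X) = -Σ p(x) log₂ p(x)
  -7/51 × log₂(7/51) = 0.3932
  -1/3 × log₂(1/3) = 0.5283
  -1/3 × log₂(1/3) = 0.5283
  -10/51 × log₂(10/51) = 0.4609
H(X) = 1.9108 bits


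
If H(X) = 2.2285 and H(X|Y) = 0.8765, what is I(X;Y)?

I(X;Y) = H(X) - H(X|Y)
I(X;Y) = 2.2285 - 0.8765 = 1.352 bits


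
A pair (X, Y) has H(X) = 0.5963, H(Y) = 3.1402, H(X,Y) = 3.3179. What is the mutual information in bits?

I(X;Y) = H(X) + H(Y) - H(X,Y)
I(X;Y) = 0.5963 + 3.1402 - 3.3179 = 0.4186 bits


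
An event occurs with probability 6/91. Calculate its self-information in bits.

Information content I(x) = -log₂(p(x))
I = -log₂(6/91) = -log₂(0.0659)
I = 3.9228 bits


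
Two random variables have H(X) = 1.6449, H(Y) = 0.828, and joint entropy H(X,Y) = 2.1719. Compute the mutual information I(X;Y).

I(X;Y) = H(X) + H(Y) - H(X,Y)
I(X;Y) = 1.6449 + 0.828 - 2.1719 = 0.301 bits


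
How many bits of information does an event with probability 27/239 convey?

Information content I(x) = -log₂(p(x))
I = -log₂(27/239) = -log₂(0.1130)
I = 3.1460 bits


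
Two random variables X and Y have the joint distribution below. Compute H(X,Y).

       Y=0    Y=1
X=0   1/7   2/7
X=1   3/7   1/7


H(X,Y) = -Σ p(x,y) log₂ p(x,y)
  p(0,0)=1/7: -0.1429 × log₂(0.1429) = 0.4011
  p(0,1)=2/7: -0.2857 × log₂(0.2857) = 0.5164
  p(1,0)=3/7: -0.4286 × log₂(0.4286) = 0.5239
  p(1,1)=1/7: -0.1429 × log₂(0.1429) = 0.4011
H(X,Y) = 1.8424 bits


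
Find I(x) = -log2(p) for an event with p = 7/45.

Information content I(x) = -log₂(p(x))
I = -log₂(7/45) = -log₂(0.1556)
I = 2.6845 bits


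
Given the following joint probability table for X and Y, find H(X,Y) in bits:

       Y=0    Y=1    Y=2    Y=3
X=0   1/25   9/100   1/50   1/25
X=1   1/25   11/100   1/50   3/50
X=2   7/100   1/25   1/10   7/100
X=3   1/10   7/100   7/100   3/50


H(X,Y) = -Σ p(x,y) log₂ p(x,y)
  p(0,0)=1/25: -0.0400 × log₂(0.0400) = 0.1858
  p(0,1)=9/100: -0.0900 × log₂(0.0900) = 0.3127
  p(0,2)=1/50: -0.0200 × log₂(0.0200) = 0.1129
  p(0,3)=1/25: -0.0400 × log₂(0.0400) = 0.1858
  p(1,0)=1/25: -0.0400 × log₂(0.0400) = 0.1858
  p(1,1)=11/100: -0.1100 × log₂(0.1100) = 0.3503
  p(1,2)=1/50: -0.0200 × log₂(0.0200) = 0.1129
  p(1,3)=3/50: -0.0600 × log₂(0.0600) = 0.2435
  p(2,0)=7/100: -0.0700 × log₂(0.0700) = 0.2686
  p(2,1)=1/25: -0.0400 × log₂(0.0400) = 0.1858
  p(2,2)=1/10: -0.1000 × log₂(0.1000) = 0.3322
  p(2,3)=7/100: -0.0700 × log₂(0.0700) = 0.2686
  p(3,0)=1/10: -0.1000 × log₂(0.1000) = 0.3322
  p(3,1)=7/100: -0.0700 × log₂(0.0700) = 0.2686
  p(3,2)=7/100: -0.0700 × log₂(0.0700) = 0.2686
  p(3,3)=3/50: -0.0600 × log₂(0.0600) = 0.2435
H(X,Y) = 3.8574 bits


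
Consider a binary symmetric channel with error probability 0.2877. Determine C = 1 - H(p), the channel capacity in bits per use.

For BSC with error probability p:
C = 1 - H(p) where H(p) is binary entropy
H(0.2877) = -0.2877 × log₂(0.2877) - 0.7123 × log₂(0.7123)
H(p) = 0.8657
C = 1 - 0.8657 = 0.1343 bits/use


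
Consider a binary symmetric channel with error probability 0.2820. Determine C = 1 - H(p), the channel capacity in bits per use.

For BSC with error probability p:
C = 1 - H(p) where H(p) is binary entropy
H(0.2820) = -0.2820 × log₂(0.2820) - 0.7180 × log₂(0.7180)
H(p) = 0.8582
C = 1 - 0.8582 = 0.1418 bits/use


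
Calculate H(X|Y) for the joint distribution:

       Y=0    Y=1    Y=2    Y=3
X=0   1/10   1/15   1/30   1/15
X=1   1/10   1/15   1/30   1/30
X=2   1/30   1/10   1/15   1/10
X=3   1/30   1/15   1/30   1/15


H(X|Y) = Σ_y p(y) H(X|Y=y)
  p(Y=0) = 4/15, H(X|Y=0) = 1.8113
  p(Y=1) = 3/10, H(X|Y=1) = 1.9749
  p(Y=2) = 1/6, H(X|Y=2) = 1.9219
  p(Y=3) = 4/15, H(X|Y=3) = 1.9056
H(X|Y) = 0.2667×1.8113 + 0.3000×1.9749 + 0.1667×1.9219 + 0.2667×1.9056 = 1.9040 bits


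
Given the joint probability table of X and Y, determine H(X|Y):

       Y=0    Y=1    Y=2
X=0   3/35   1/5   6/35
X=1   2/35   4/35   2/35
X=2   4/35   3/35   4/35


H(X|Y) = Σ_y p(y) H(X|Y=y)
  p(Y=0) = 9/35, H(X|Y=0) = 1.5305
  p(Y=1) = 2/5, H(X|Y=1) = 1.4926
  p(Y=2) = 12/35, H(X|Y=2) = 1.4591
H(X|Y) = 0.2571×1.5305 + 0.4000×1.4926 + 0.3429×1.4591 = 1.4909 bits


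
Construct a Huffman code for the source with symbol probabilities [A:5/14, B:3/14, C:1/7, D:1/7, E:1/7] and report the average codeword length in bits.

Huffman tree construction:
Combine smallest probabilities repeatedly
Resulting codes:
  A: 11 (length 2)
  B: 01 (length 2)
  C: 100 (length 3)
  D: 101 (length 3)
  E: 00 (length 2)
Average length = Σ p(s) × length(s) = 2.2857 bits


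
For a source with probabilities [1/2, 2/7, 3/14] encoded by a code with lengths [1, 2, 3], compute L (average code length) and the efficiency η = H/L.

Average length L = Σ p_i × l_i = 1.7143 bits
Entropy H = 1.4926 bits
Efficiency η = H/L × 100% = 87.07%


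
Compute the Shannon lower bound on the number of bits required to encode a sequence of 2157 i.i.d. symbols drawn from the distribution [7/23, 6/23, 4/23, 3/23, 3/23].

Entropy H = 2.2335 bits/symbol
Minimum bits = H × n = 2.2335 × 2157
= 4817.70 bits


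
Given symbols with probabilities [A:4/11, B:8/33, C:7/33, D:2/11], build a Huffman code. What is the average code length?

Huffman tree construction:
Combine smallest probabilities repeatedly
Resulting codes:
  A: 11 (length 2)
  B: 10 (length 2)
  C: 01 (length 2)
  D: 00 (length 2)
Average length = Σ p(s) × length(s) = 2.0000 bits


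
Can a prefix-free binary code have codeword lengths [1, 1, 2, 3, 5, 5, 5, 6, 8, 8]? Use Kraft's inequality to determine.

Kraft inequality: Σ 2^(-l_i) ≤ 1 for prefix-free code
Calculating: 2^(-1) + 2^(-1) + 2^(-2) + 2^(-3) + 2^(-5) + 2^(-5) + 2^(-5) + 2^(-6) + 2^(-8) + 2^(-8)
= 0.5 + 0.5 + 0.25 + 0.125 + 0.03125 + 0.03125 + 0.03125 + 0.015625 + 0.00390625 + 0.00390625
= 1.4922
Since 1.4922 > 1, prefix-free code does not exist


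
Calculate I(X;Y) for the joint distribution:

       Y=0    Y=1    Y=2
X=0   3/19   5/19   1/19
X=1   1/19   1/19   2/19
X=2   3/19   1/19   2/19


H(X) = 1.5090, H(Y) = 1.5683, H(X,Y) = 2.9259
I(X;Y) = H(X) + H(Y) - H(X,Y) = 0.1515 bits


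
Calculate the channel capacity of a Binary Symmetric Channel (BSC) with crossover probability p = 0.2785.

For BSC with error probability p:
C = 1 - H(p) where H(p) is binary entropy
H(0.2785) = -0.2785 × log₂(0.2785) - 0.7215 × log₂(0.7215)
H(p) = 0.8534
C = 1 - 0.8534 = 0.1466 bits/use


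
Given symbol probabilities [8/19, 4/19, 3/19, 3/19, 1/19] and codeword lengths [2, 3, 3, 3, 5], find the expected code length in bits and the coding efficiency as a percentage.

Average length L = Σ p_i × l_i = 2.6842 bits
Entropy H = 2.0632 bits
Efficiency η = H/L × 100% = 76.86%


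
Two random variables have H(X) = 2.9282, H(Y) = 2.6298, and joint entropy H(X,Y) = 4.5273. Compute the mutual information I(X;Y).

I(X;Y) = H(X) + H(Y) - H(X,Y)
I(X;Y) = 2.9282 + 2.6298 - 4.5273 = 1.0307 bits


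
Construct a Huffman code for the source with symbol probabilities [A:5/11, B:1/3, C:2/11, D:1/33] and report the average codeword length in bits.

Huffman tree construction:
Combine smallest probabilities repeatedly
Resulting codes:
  A: 0 (length 1)
  B: 11 (length 2)
  C: 101 (length 3)
  D: 100 (length 3)
Average length = Σ p(s) × length(s) = 1.7576 bits


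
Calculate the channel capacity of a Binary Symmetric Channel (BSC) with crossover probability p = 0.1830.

For BSC with error probability p:
C = 1 - H(p) where H(p) is binary entropy
H(0.1830) = -0.1830 × log₂(0.1830) - 0.8170 × log₂(0.8170)
H(p) = 0.6866
C = 1 - 0.6866 = 0.3134 bits/use


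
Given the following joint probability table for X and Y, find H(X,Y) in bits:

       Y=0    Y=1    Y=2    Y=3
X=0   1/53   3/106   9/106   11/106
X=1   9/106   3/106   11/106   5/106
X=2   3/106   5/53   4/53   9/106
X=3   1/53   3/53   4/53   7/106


H(X,Y) = -Σ p(x,y) log₂ p(x,y)
  p(0,0)=1/53: -0.0189 × log₂(0.0189) = 0.1081
  p(0,1)=3/106: -0.0283 × log₂(0.0283) = 0.1456
  p(0,2)=9/106: -0.0849 × log₂(0.0849) = 0.3021
  p(0,3)=11/106: -0.1038 × log₂(0.1038) = 0.3392
  p(1,0)=9/106: -0.0849 × log₂(0.0849) = 0.3021
  p(1,1)=3/106: -0.0283 × log₂(0.0283) = 0.1456
  p(1,2)=11/106: -0.1038 × log₂(0.1038) = 0.3392
  p(1,3)=5/106: -0.0472 × log₂(0.0472) = 0.2078
  p(2,0)=3/106: -0.0283 × log₂(0.0283) = 0.1456
  p(2,1)=5/53: -0.0943 × log₂(0.0943) = 0.3213
  p(2,2)=4/53: -0.0755 × log₂(0.0755) = 0.2814
  p(2,3)=9/106: -0.0849 × log₂(0.0849) = 0.3021
  p(3,0)=1/53: -0.0189 × log₂(0.0189) = 0.1081
  p(3,1)=3/53: -0.0566 × log₂(0.0566) = 0.2345
  p(3,2)=4/53: -0.0755 × log₂(0.0755) = 0.2814
  p(3,3)=7/106: -0.0660 × log₂(0.0660) = 0.2589
H(X,Y) = 3.8227 bits


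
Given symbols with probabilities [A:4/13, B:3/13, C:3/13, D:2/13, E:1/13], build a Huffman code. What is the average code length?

Huffman tree construction:
Combine smallest probabilities repeatedly
Resulting codes:
  A: 11 (length 2)
  B: 00 (length 2)
  C: 01 (length 2)
  D: 101 (length 3)
  E: 100 (length 3)
Average length = Σ p(s) × length(s) = 2.2308 bits


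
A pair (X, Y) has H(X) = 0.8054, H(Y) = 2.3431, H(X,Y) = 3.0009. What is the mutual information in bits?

I(X;Y) = H(X) + H(Y) - H(X,Y)
I(X;Y) = 0.8054 + 2.3431 - 3.0009 = 0.1476 bits


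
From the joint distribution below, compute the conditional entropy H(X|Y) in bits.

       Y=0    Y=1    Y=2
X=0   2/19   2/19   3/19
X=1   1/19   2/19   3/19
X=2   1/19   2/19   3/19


H(X|Y) = Σ_y p(y) H(X|Y=y)
  p(Y=0) = 4/19, H(X|Y=0) = 1.5000
  p(Y=1) = 6/19, H(X|Y=1) = 1.5850
  p(Y=2) = 9/19, H(X|Y=2) = 1.5850
H(X|Y) = 0.2105×1.5000 + 0.3158×1.5850 + 0.4737×1.5850 = 1.5671 bits


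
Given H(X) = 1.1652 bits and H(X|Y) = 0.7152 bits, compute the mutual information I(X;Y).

I(X;Y) = H(X) - H(X|Y)
I(X;Y) = 1.1652 - 0.7152 = 0.45 bits


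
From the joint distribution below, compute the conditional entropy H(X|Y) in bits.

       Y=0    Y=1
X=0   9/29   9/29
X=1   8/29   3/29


H(X|Y) = Σ_y p(y) H(X|Y=y)
  p(Y=0) = 17/29, H(X|Y=0) = 0.9975
  p(Y=1) = 12/29, H(X|Y=1) = 0.8113
H(X|Y) = 0.5862×0.9975 + 0.4138×0.8113 = 0.9204 bits


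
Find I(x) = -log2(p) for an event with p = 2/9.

Information content I(x) = -log₂(p(x))
I = -log₂(2/9) = -log₂(0.2222)
I = 2.1699 bits


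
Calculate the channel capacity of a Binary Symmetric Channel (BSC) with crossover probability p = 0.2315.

For BSC with error probability p:
C = 1 - H(p) where H(p) is binary entropy
H(0.2315) = -0.2315 × log₂(0.2315) - 0.7685 × log₂(0.7685)
H(p) = 0.7806
C = 1 - 0.7806 = 0.2194 bits/use


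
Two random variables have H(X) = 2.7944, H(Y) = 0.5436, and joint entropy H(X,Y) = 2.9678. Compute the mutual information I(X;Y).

I(X;Y) = H(X) + H(Y) - H(X,Y)
I(X;Y) = 2.7944 + 0.5436 - 2.9678 = 0.3702 bits


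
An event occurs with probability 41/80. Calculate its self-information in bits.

Information content I(x) = -log₂(p(x))
I = -log₂(41/80) = -log₂(0.5125)
I = 0.9644 bits


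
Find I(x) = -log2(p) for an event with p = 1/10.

Information content I(x) = -log₂(p(x))
I = -log₂(1/10) = -log₂(0.1000)
I = 3.3219 bits


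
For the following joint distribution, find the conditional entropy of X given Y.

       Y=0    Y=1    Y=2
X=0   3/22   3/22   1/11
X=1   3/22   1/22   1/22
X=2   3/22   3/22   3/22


H(X|Y) = Σ_y p(y) H(X|Y=y)
  p(Y=0) = 9/22, H(X|Y=0) = 1.5850
  p(Y=1) = 7/22, H(X|Y=1) = 1.4488
  p(Y=2) = 3/11, H(X|Y=2) = 1.4591
H(X|Y) = 0.4091×1.5850 + 0.3182×1.4488 + 0.2727×1.4591 = 1.5073 bits


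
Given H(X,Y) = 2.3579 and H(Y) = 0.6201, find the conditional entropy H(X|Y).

Chain rule: H(X,Y) = H(X|Y) + H(Y)
H(X|Y) = H(X,Y) - H(Y) = 2.3579 - 0.6201 = 1.7378 bits


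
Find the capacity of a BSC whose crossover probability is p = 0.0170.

For BSC with error probability p:
C = 1 - H(p) where H(p) is binary entropy
H(0.0170) = -0.0170 × log₂(0.0170) - 0.9830 × log₂(0.9830)
H(p) = 0.1242
C = 1 - 0.1242 = 0.8758 bits/use


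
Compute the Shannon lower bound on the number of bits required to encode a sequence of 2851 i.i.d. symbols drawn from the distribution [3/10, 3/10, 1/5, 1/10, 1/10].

Entropy H = 2.1710 bits/symbol
Minimum bits = H × n = 2.1710 × 2851
= 6189.38 bits


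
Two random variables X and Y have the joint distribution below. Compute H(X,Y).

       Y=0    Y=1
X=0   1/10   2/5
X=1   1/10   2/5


H(X,Y) = -Σ p(x,y) log₂ p(x,y)
  p(0,0)=1/10: -0.1000 × log₂(0.1000) = 0.3322
  p(0,1)=2/5: -0.4000 × log₂(0.4000) = 0.5288
  p(1,0)=1/10: -0.1000 × log₂(0.1000) = 0.3322
  p(1,1)=2/5: -0.4000 × log₂(0.4000) = 0.5288
H(X,Y) = 1.7219 bits


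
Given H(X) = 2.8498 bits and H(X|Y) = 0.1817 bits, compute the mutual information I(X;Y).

I(X;Y) = H(X) - H(X|Y)
I(X;Y) = 2.8498 - 0.1817 = 2.6681 bits


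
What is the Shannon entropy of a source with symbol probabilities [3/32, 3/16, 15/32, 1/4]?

H(X) = -Σ p(x) log₂ p(x)
  -3/32 × log₂(3/32) = 0.3202
  -3/16 × log₂(3/16) = 0.4528
  -15/32 × log₂(15/32) = 0.5124
  -1/4 × log₂(1/4) = 0.5000
H(X) = 1.7854 bits


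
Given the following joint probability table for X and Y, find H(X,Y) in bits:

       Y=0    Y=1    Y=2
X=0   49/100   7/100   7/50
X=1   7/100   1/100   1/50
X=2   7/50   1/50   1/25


H(X,Y) = -Σ p(x,y) log₂ p(x,y)
  p(0,0)=49/100: -0.4900 × log₂(0.4900) = 0.5043
  p(0,1)=7/100: -0.0700 × log₂(0.0700) = 0.2686
  p(0,2)=7/50: -0.1400 × log₂(0.1400) = 0.3971
  p(1,0)=7/100: -0.0700 × log₂(0.0700) = 0.2686
  p(1,1)=1/100: -0.0100 × log₂(0.0100) = 0.0664
  p(1,2)=1/50: -0.0200 × log₂(0.0200) = 0.1129
  p(2,0)=7/50: -0.1400 × log₂(0.1400) = 0.3971
  p(2,1)=1/50: -0.0200 × log₂(0.0200) = 0.1129
  p(2,2)=1/25: -0.0400 × log₂(0.0400) = 0.1858
H(X,Y) = 2.3136 bits


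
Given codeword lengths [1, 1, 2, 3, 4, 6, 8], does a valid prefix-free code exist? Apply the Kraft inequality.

Kraft inequality: Σ 2^(-l_i) ≤ 1 for prefix-free code
Calculating: 2^(-1) + 2^(-1) + 2^(-2) + 2^(-3) + 2^(-4) + 2^(-6) + 2^(-8)
= 0.5 + 0.5 + 0.25 + 0.125 + 0.0625 + 0.015625 + 0.00390625
= 1.4570
Since 1.4570 > 1, prefix-free code does not exist


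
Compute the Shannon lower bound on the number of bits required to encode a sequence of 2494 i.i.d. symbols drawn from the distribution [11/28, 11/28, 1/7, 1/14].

Entropy H = 1.7321 bits/symbol
Minimum bits = H × n = 1.7321 × 2494
= 4319.83 bits


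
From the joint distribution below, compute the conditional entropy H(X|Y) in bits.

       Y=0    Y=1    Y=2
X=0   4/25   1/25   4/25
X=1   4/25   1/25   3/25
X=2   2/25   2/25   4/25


H(X|Y) = Σ_y p(y) H(X|Y=y)
  p(Y=0) = 2/5, H(X|Y=0) = 1.5219
  p(Y=1) = 4/25, H(X|Y=1) = 1.5000
  p(Y=2) = 11/25, H(X|Y=2) = 1.5726
H(X|Y) = 0.4000×1.5219 + 0.1600×1.5000 + 0.4400×1.5726 = 1.5407 bits


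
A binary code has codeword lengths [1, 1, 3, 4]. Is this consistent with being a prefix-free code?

Kraft inequality: Σ 2^(-l_i) ≤ 1 for prefix-free code
Calculating: 2^(-1) + 2^(-1) + 2^(-3) + 2^(-4)
= 0.5 + 0.5 + 0.125 + 0.0625
= 1.1875
Since 1.1875 > 1, prefix-free code does not exist


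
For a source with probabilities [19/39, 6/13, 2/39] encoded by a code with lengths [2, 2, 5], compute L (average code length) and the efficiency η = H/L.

Average length L = Σ p_i × l_i = 2.1538 bits
Entropy H = 1.2400 bits
Efficiency η = H/L × 100% = 57.57%


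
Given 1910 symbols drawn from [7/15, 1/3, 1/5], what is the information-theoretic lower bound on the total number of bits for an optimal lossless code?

Entropy H = 1.5058 bits/symbol
Minimum bits = H × n = 1.5058 × 1910
= 2876.12 bits


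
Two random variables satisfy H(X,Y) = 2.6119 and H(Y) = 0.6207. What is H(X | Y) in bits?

Chain rule: H(X,Y) = H(X|Y) + H(Y)
H(X|Y) = H(X,Y) - H(Y) = 2.6119 - 0.6207 = 1.9912 bits


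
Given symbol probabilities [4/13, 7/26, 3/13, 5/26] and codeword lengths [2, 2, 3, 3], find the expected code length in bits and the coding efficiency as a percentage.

Average length L = Σ p_i × l_i = 2.4231 bits
Entropy H = 1.9785 bits
Efficiency η = H/L × 100% = 81.65%


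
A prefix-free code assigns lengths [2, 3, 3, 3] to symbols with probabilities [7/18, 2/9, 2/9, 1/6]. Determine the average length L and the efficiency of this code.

Average length L = Σ p_i × l_i = 2.6111 bits
Entropy H = 1.9251 bits
Efficiency η = H/L × 100% = 73.73%


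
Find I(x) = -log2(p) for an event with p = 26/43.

Information content I(x) = -log₂(p(x))
I = -log₂(26/43) = -log₂(0.6047)
I = 0.7258 bits


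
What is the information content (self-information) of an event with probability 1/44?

Information content I(x) = -log₂(p(x))
I = -log₂(1/44) = -log₂(0.0227)
I = 5.4594 bits


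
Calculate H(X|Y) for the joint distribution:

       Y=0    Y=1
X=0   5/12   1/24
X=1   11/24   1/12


H(X|Y) = Σ_y p(y) H(X|Y=y)
  p(Y=0) = 7/8, H(X|Y=0) = 0.9984
  p(Y=1) = 1/8, H(X|Y=1) = 0.9183
H(X|Y) = 0.8750×0.9984 + 0.1250×0.9183 = 0.9884 bits


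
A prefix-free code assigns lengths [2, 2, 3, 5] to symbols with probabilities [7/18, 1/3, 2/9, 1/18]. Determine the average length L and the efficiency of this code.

Average length L = Σ p_i × l_i = 2.3889 bits
Entropy H = 1.7721 bits
Efficiency η = H/L × 100% = 74.18%


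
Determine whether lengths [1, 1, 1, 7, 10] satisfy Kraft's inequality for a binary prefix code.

Kraft inequality: Σ 2^(-l_i) ≤ 1 for prefix-free code
Calculating: 2^(-1) + 2^(-1) + 2^(-1) + 2^(-7) + 2^(-10)
= 0.5 + 0.5 + 0.5 + 0.0078125 + 0.0009765625
= 1.5088
Since 1.5088 > 1, prefix-free code does not exist


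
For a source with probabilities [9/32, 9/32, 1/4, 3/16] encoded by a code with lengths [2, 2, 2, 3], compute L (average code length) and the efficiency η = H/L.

Average length L = Σ p_i × l_i = 2.1875 bits
Entropy H = 1.9822 bits
Efficiency η = H/L × 100% = 90.62%


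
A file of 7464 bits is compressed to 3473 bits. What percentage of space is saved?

Space savings = (1 - Compressed/Original) × 100%
= (1 - 3473/7464) × 100%
= 53.47%


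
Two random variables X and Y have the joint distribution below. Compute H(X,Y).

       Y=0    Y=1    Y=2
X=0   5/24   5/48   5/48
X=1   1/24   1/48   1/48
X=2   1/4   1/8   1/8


H(X,Y) = -Σ p(x,y) log₂ p(x,y)
  p(0,0)=5/24: -0.2083 × log₂(0.2083) = 0.4715
  p(0,1)=5/48: -0.1042 × log₂(0.1042) = 0.3399
  p(0,2)=5/48: -0.1042 × log₂(0.1042) = 0.3399
  p(1,0)=1/24: -0.0417 × log₂(0.0417) = 0.1910
  p(1,1)=1/48: -0.0208 × log₂(0.0208) = 0.1164
  p(1,2)=1/48: -0.0208 × log₂(0.0208) = 0.1164
  p(2,0)=1/4: -0.2500 × log₂(0.2500) = 0.5000
  p(2,1)=1/8: -0.1250 × log₂(0.1250) = 0.3750
  p(2,2)=1/8: -0.1250 × log₂(0.1250) = 0.3750
H(X,Y) = 2.8250 bits


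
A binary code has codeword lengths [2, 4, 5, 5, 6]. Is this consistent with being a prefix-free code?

Kraft inequality: Σ 2^(-l_i) ≤ 1 for prefix-free code
Calculating: 2^(-2) + 2^(-4) + 2^(-5) + 2^(-5) + 2^(-6)
= 0.25 + 0.0625 + 0.03125 + 0.03125 + 0.015625
= 0.3906
Since 0.3906 ≤ 1, prefix-free code exists


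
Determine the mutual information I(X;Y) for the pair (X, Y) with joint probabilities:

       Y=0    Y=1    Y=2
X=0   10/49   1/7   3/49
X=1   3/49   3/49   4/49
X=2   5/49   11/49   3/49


H(X) = 1.5256, H(Y) = 1.5225, H(X,Y) = 2.9708
I(X;Y) = H(X) + H(Y) - H(X,Y) = 0.0773 bits


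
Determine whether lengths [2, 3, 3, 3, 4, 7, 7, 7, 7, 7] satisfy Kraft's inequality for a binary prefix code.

Kraft inequality: Σ 2^(-l_i) ≤ 1 for prefix-free code
Calculating: 2^(-2) + 2^(-3) + 2^(-3) + 2^(-3) + 2^(-4) + 2^(-7) + 2^(-7) + 2^(-7) + 2^(-7) + 2^(-7)
= 0.25 + 0.125 + 0.125 + 0.125 + 0.0625 + 0.0078125 + 0.0078125 + 0.0078125 + 0.0078125 + 0.0078125
= 0.7266
Since 0.7266 ≤ 1, prefix-free code exists


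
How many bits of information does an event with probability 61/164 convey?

Information content I(x) = -log₂(p(x))
I = -log₂(61/164) = -log₂(0.3720)
I = 1.4268 bits


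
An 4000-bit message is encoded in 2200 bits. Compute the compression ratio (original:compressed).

Compression ratio = Original / Compressed
= 4000 / 2200 = 1.82:1


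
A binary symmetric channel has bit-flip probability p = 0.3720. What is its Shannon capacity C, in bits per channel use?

For BSC with error probability p:
C = 1 - H(p) where H(p) is binary entropy
H(0.3720) = -0.3720 × log₂(0.3720) - 0.6280 × log₂(0.6280)
H(p) = 0.9522
C = 1 - 0.9522 = 0.0478 bits/use


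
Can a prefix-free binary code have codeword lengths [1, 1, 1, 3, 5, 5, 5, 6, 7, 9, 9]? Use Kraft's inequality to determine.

Kraft inequality: Σ 2^(-l_i) ≤ 1 for prefix-free code
Calculating: 2^(-1) + 2^(-1) + 2^(-1) + 2^(-3) + 2^(-5) + 2^(-5) + 2^(-5) + 2^(-6) + 2^(-7) + 2^(-9) + 2^(-9)
= 0.5 + 0.5 + 0.5 + 0.125 + 0.03125 + 0.03125 + 0.03125 + 0.015625 + 0.0078125 + 0.001953125 + 0.001953125
= 1.7461
Since 1.7461 > 1, prefix-free code does not exist


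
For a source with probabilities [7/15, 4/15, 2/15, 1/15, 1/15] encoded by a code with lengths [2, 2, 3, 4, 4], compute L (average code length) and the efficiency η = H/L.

Average length L = Σ p_i × l_i = 2.4000 bits
Entropy H = 1.9301 bits
Efficiency η = H/L × 100% = 80.42%


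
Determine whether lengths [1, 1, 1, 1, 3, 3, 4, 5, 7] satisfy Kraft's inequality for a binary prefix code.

Kraft inequality: Σ 2^(-l_i) ≤ 1 for prefix-free code
Calculating: 2^(-1) + 2^(-1) + 2^(-1) + 2^(-1) + 2^(-3) + 2^(-3) + 2^(-4) + 2^(-5) + 2^(-7)
= 0.5 + 0.5 + 0.5 + 0.5 + 0.125 + 0.125 + 0.0625 + 0.03125 + 0.0078125
= 2.3516
Since 2.3516 > 1, prefix-free code does not exist


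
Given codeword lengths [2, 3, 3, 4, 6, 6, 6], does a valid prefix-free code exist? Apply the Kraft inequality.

Kraft inequality: Σ 2^(-l_i) ≤ 1 for prefix-free code
Calculating: 2^(-2) + 2^(-3) + 2^(-3) + 2^(-4) + 2^(-6) + 2^(-6) + 2^(-6)
= 0.25 + 0.125 + 0.125 + 0.0625 + 0.015625 + 0.015625 + 0.015625
= 0.6094
Since 0.6094 ≤ 1, prefix-free code exists


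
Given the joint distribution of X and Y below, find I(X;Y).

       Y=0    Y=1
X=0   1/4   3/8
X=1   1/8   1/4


H(X) = 0.9544, H(Y) = 0.9544, H(X,Y) = 1.9056
I(X;Y) = H(X) + H(Y) - H(X,Y) = 0.0032 bits


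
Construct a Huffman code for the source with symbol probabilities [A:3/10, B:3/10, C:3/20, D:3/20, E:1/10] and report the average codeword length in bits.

Huffman tree construction:
Combine smallest probabilities repeatedly
Resulting codes:
  A: 10 (length 2)
  B: 11 (length 2)
  C: 011 (length 3)
  D: 00 (length 2)
  E: 010 (length 3)
Average length = Σ p(s) × length(s) = 2.2500 bits


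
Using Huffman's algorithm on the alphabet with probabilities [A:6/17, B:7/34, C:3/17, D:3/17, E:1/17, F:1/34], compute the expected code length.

Huffman tree construction:
Combine smallest probabilities repeatedly
Resulting codes:
  A: 11 (length 2)
  B: 01 (length 2)
  C: 101 (length 3)
  D: 00 (length 2)
  E: 1001 (length 4)
  F: 1000 (length 4)
Average length = Σ p(s) × length(s) = 2.3529 bits


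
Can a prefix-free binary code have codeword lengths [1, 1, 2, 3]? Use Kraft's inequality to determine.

Kraft inequality: Σ 2^(-l_i) ≤ 1 for prefix-free code
Calculating: 2^(-1) + 2^(-1) + 2^(-2) + 2^(-3)
= 0.5 + 0.5 + 0.25 + 0.125
= 1.3750
Since 1.3750 > 1, prefix-free code does not exist
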